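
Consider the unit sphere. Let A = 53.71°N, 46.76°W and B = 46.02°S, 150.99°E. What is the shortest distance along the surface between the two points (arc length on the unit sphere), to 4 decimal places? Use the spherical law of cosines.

Let φ₁ = 0.9374 rad, φ₂ = -0.8032 rad, and Δλ = -2.8318 rad.
cos c = sin φ₁ sin φ₂ + cos φ₁ cos φ₂ cos Δλ = (0.8060)(-0.7196) + (0.5919)(0.6944)(-0.9524) = -0.97144,
so c = arccos(-0.97144) = 2.90203 rad.
On the unit sphere the arc length equals the central angle: 2.9020.

2.9020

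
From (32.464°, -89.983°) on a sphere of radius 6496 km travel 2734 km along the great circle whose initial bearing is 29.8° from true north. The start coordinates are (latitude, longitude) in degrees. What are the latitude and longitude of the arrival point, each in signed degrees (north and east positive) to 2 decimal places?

52.10°, -70.68°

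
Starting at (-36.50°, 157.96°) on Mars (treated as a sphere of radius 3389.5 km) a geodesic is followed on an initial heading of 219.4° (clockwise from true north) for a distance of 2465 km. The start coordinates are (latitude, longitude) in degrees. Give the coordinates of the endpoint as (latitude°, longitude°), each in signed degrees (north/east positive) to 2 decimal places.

Angular distance δ = d/R = 2465/3389.5 = 0.72725 rad; initial bearing θ = 3.8293 rad.
sin φ₂ = sin φ₁ cos δ + cos φ₁ sin δ cos θ = (-0.5948)(0.7470) + (0.8039)(0.6648)(-0.7727) = -0.8573, so φ₂ = -59.01°.
Δλ = atan2(sin θ sin δ cos φ₁, cos δ − sin φ₁ sin φ₂) = atan2(-0.3392, 0.2371) = -55.051°.
λ₂ = 157.960° − 55.051° = 102.91°.

-59.01°, 102.91°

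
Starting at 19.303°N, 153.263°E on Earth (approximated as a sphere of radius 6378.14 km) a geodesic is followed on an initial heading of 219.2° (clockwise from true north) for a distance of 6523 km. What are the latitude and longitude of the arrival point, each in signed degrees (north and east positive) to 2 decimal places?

-26.87°, 116.05°

Angular distance δ = d/R = 6523/6378.14 = 1.02271 rad; initial bearing θ = 3.8258 rad.
sin φ₂ = sin φ₁ cos δ + cos φ₁ sin δ cos θ = (0.3306)(0.5211) + (0.9438)(0.8535)(-0.7749) = -0.4520, so φ₂ = -26.87°.
Δλ = atan2(sin θ sin δ cos φ₁, cos δ − sin φ₁ sin φ₂) = atan2(-0.5091, 0.6705) = -37.211°.
λ₂ = 153.263° − 37.211° = 116.05°.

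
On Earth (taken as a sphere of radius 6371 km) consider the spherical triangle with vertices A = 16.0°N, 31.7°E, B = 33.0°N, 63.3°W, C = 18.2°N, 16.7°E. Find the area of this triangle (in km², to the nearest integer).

Side lengths (central angles): a = 1.2572, b = 0.2531, c = 1.4909 rad; semiperimeter s = 1.5006.
By l'Huilier's theorem, tan(E/4) = √[tan(s/2) tan((s−a)/2) tan((s−b)/2) tan((s−c)/2)], giving spherical excess E = 0.0799 rad.
Area = E·R² = 0.0799 × (6371)² ≈ 3241726 km².

3241726 km²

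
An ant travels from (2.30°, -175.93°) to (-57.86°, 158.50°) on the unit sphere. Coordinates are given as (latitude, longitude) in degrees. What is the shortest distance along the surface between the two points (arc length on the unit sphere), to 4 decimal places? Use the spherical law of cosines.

In radians: φ₁ = 0.0401, φ₂ = -1.0098, Δλ = -25.570° = -0.4463 rad.
cos c = sin φ₁ sin φ₂ + cos φ₁ cos φ₂ cos Δλ = (0.0401)(-0.8468) + (0.9992)(0.5320)(0.9021) = 0.44552,
so c = arccos(0.44552) = 1.10904 rad.
On the unit sphere the arc length equals the central angle: 1.1090.

1.1090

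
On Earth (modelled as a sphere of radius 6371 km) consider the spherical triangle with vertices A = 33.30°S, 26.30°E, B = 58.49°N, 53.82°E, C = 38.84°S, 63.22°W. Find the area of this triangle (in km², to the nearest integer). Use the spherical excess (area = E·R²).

Side lengths (central angles): a = 2.3742, b = 1.2135, c = 1.6515 rad; semiperimeter s = 2.6196.
By l'Huilier's theorem, tan(E/4) = √[tan(s/2) tan((s−a)/2) tan((s−b)/2) tan((s−c)/2)], giving spherical excess E = 1.7034 rad.
Area = E·R² = 1.7034 × (6371)² ≈ 69138830 km².

69138830 km²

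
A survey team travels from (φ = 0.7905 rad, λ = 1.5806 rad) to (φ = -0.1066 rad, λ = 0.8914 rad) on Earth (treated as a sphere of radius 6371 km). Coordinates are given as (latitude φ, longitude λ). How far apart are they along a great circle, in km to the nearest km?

6932 km

In radians: φ₁ = 0.7905, φ₂ = -0.1066, Δλ = -39.488° = -0.6892 rad.
cos c = sin φ₁ sin φ₂ + cos φ₁ cos φ₂ cos Δλ = (0.7107)(-0.1064) + (0.7035)(0.9943)(0.7718) = 0.46422,
so c = arccos(0.46422) = 1.08804 rad.
Distance = R·c = 6371 × 1.0880 ≈ 6932 km.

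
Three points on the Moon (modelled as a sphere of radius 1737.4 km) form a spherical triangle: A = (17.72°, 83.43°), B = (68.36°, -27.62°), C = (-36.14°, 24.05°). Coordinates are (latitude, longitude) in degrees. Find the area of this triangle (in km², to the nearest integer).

4339404 km²

Side lengths (central angles): a = 1.9428, b = 1.3569, c = 1.4134 rad; semiperimeter s = 2.3565.
By l'Huilier's theorem, tan(E/4) = √[tan(s/2) tan((s−a)/2) tan((s−b)/2) tan((s−c)/2)], giving spherical excess E = 1.4376 rad.
Area = E·R² = 1.4376 × (1737.4)² ≈ 4339404 km².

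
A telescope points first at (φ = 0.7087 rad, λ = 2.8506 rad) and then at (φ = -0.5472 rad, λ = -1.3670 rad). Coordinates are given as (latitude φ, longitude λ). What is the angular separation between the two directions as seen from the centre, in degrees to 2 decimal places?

130.28°

With latitudes φ₁ = 40.606°, φ₂ = -31.352° and longitude difference Δλ = 118.349°:
Haversine: a = sin²(Δφ/2) + cos φ₁ cos φ₂ sin²(Δλ/2) = 0.3451 + (0.7592)(0.8540)(0.7374) = 0.82325.
Central angle c = 2·arcsin(√a) = 2.27379 rad.
So the angular separation is 130.28°.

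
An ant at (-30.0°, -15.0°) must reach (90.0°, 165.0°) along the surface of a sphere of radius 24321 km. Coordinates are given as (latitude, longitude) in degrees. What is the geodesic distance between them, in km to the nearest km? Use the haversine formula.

50938 km

With latitudes φ₁ = -30.000°, φ₂ = 90.000° and longitude difference Δλ = -180.000°:
Haversine: a = sin²(Δφ/2) + cos φ₁ cos φ₂ sin²(Δλ/2) = 0.7500 + (0.8660)(0.0000)(1.0000) = 0.75000.
Central angle c = 2·arcsin(√a) = 2.09440 rad.
Distance = R·c = 24321 × 2.0944 ≈ 50938 km.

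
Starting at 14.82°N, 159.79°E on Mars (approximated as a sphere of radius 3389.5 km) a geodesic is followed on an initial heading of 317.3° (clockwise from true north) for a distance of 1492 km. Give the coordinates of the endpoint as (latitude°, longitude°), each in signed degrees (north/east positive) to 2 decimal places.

32.29°, 139.80°

Angular distance δ = d/R = 1492/3389.5 = 0.44018 rad; initial bearing θ = 5.5379 rad.
sin φ₂ = sin φ₁ cos δ + cos φ₁ sin δ cos θ = (0.2558)(0.9047) + (0.9667)(0.4261)(0.7349) = 0.5341, so φ₂ = 32.29°.
Δλ = atan2(sin θ sin δ cos φ₁, cos δ − sin φ₁ sin φ₂) = atan2(-0.2794, 0.7681) = -19.987°.
λ₂ = 159.790° − 19.987° = 139.80°.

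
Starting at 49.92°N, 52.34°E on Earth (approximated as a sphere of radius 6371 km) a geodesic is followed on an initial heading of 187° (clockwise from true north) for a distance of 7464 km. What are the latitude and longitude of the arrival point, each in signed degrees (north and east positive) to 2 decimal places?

Angular distance δ = d/R = 7464/6371 = 1.17156 rad; initial bearing θ = 3.2638 rad.
sin φ₂ = sin φ₁ cos δ + cos φ₁ sin δ cos θ = (0.7651)(0.3887) + (0.6439)(0.9214)(-0.9925) = -0.2914, so φ₂ = -16.94°.
Δλ = atan2(sin θ sin δ cos φ₁, cos δ − sin φ₁ sin φ₂) = atan2(-0.0723, 0.6117) = -6.741°.
λ₂ = 52.340° − 6.741° = 45.60°.

-16.94°, 45.60°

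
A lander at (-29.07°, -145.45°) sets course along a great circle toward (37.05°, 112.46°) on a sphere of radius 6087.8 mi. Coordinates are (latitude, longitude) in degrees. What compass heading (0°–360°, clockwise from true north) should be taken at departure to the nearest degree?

Δλ = -102.090° = -1.7818 rad.
y = sin Δλ · cos φ₂ = (-0.9778)(0.7981) = -0.7804
x = cos φ₁ sin φ₂ − sin φ₁ cos φ₂ cos Δλ = (0.8740)(0.6025) − (-0.4859)(0.7981)(-0.2094) = 0.4454
θ = atan2(y, x) = -60.29°; adding 360° gives 300°.

300°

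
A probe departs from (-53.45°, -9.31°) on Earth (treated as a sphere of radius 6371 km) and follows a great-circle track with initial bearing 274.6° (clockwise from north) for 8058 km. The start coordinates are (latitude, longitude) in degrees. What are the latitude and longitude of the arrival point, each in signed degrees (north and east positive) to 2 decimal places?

-11.33°, -85.09°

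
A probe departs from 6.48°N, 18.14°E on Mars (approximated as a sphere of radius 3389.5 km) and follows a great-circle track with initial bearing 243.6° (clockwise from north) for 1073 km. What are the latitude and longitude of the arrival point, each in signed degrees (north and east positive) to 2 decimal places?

Angular distance δ = d/R = 1073/3389.5 = 0.31657 rad; initial bearing θ = 4.2516 rad.
sin φ₂ = sin φ₁ cos δ + cos φ₁ sin δ cos θ = (0.1129)(0.9503) + (0.9936)(0.3113)(-0.4446) = -0.0303, so φ₂ = -1.74°.
Δλ = atan2(sin θ sin δ cos φ₁, cos δ − sin φ₁ sin φ₂) = atan2(-0.2771, 0.9537) = -16.199°.
λ₂ = 18.140° − 16.199° = 1.94°.

-1.74°, 1.94°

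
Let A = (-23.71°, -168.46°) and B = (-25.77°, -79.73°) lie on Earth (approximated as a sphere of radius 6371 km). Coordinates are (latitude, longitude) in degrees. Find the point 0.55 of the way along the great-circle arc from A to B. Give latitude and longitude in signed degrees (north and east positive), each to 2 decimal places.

-32.84°, -119.87°

Central angle δ = 1.3765 rad. Interpolating on the sphere with fraction f = 0.55:
P = [sin((1−f)δ)·A + sin(fδ)·B] / sin δ = 0.5917·A + 0.7000·B in Cartesian coordinates,
giving P = (-0.4184, -0.7286, -0.5422), i.e. latitude -32.84°, longitude -119.87°.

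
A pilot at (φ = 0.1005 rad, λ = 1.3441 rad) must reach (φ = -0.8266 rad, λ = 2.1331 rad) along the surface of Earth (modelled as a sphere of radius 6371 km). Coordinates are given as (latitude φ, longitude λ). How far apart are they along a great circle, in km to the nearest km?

7379 km

With latitudes φ₁ = 5.758°, φ₂ = -47.361° and longitude difference Δλ = 45.206°:
Haversine: a = sin²(Δφ/2) + cos φ₁ cos φ₂ sin²(Δλ/2) = 0.1999 + (0.9950)(0.6774)(0.1477) = 0.29948.
Central angle c = 2·arcsin(√a) = 1.15815 rad.
Distance = R·c = 6371 × 1.1581 ≈ 7379 km.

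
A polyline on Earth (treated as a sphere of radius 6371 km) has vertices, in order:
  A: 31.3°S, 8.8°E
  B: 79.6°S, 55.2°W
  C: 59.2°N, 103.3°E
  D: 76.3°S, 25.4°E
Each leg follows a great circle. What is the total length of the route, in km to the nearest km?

Leg A→B: central angle 0.9538 rad, distance 6076.6 km.
Leg B→C: central angle 2.7675 rad, distance 17631.9 km.
Leg C→D: central angle 2.5134 rad, distance 16013.0 km.
Total: 6076.6 + 17631.9 + 16013.0 ≈ 39721 km.

39721 km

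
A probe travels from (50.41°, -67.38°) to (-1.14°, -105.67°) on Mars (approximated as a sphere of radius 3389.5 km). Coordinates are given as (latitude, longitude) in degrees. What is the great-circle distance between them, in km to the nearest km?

3609 km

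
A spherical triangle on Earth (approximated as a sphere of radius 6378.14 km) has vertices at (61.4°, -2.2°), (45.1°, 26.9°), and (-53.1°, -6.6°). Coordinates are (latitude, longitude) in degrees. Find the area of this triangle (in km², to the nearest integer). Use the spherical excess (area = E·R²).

Side lengths (central angles): a = 1.7855, b = 1.9993, c = 0.4099 rad; semiperimeter s = 2.0974.
By l'Huilier's theorem, tan(E/4) = √[tan(s/2) tan((s−a)/2) tan((s−b)/2) tan((s−c)/2)], giving spherical excess E = 0.4885 rad.
Area = E·R² = 0.4885 × (6378.14)² ≈ 19873966 km².

19873966 km²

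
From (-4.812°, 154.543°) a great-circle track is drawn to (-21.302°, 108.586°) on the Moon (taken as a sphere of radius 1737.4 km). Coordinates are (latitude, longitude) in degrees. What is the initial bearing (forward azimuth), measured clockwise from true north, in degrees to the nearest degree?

Δλ = -45.957° = -0.8021 rad.
y = sin Δλ · cos φ₂ = (-0.7188)(0.9317) = -0.6697
x = cos φ₁ sin φ₂ − sin φ₁ cos φ₂ cos Δλ = (0.9965)(-0.3633) − (-0.0839)(0.9317)(0.6952) = -0.3077
θ = atan2(y, x) = -114.67°; adding 360° gives 245°.

245°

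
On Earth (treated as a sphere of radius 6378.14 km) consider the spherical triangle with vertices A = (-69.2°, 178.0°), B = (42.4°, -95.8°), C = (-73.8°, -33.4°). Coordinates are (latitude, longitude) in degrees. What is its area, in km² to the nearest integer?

49948941 km²

Side lengths (central angles): a = 2.1557, b = 0.6213, c = 2.2306 rad; semiperimeter s = 2.5038.
By l'Huilier's theorem, tan(E/4) = √[tan(s/2) tan((s−a)/2) tan((s−b)/2) tan((s−c)/2)], giving spherical excess E = 1.2278 rad.
Area = E·R² = 1.2278 × (6378.14)² ≈ 49948941 km².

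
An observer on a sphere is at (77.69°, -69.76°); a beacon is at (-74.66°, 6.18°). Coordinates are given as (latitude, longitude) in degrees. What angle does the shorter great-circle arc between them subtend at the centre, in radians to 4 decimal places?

In radians: φ₁ = 1.3559, φ₂ = -1.3031, Δλ = 75.940° = 1.3254 rad.
Haversine: a = sin²(Δφ/2) + cos φ₁ cos φ₂ sin²(Δλ/2) = 0.9429 + (0.2132)(0.2645)(0.3785) = 0.96425.
Central angle c = 2·arcsin(√a) = 2.76114 rad.
So the angular separation is 2.7611 rad.

2.7611 rad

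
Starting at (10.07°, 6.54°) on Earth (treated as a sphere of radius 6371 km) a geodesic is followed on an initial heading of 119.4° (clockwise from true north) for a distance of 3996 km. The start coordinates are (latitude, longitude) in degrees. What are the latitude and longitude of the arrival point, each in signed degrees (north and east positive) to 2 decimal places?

Angular distance δ = d/R = 3996/6371 = 0.62722 rad; initial bearing θ = 2.0839 rad.
sin φ₂ = sin φ₁ cos δ + cos φ₁ sin δ cos θ = (0.1749)(0.8097) + (0.9846)(0.5869)(-0.4909) = -0.1421, so φ₂ = -8.17°.
Δλ = atan2(sin θ sin δ cos φ₁, cos δ − sin φ₁ sin φ₂) = atan2(0.5034, 0.8345) = 31.101°.
λ₂ = 6.540° + 31.101° = 37.64°.

-8.17°, 37.64°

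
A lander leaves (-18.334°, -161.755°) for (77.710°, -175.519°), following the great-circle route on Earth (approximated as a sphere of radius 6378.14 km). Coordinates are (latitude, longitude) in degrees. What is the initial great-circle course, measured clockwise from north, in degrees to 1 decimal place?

357.1°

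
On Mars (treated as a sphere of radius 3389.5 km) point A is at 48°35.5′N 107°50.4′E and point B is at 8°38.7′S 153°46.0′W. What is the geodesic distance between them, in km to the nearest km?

6035 km

With latitudes φ₁ = 48.592°, φ₂ = -8.645° and longitude difference Δλ = 98.393°:
cos c = sin φ₁ sin φ₂ + cos φ₁ cos φ₂ cos Δλ = (0.7500)(-0.1503) + (0.6614)(0.9886)(-0.1460) = -0.20819,
so c = arccos(-0.20819) = 1.78052 rad.
Distance = R·c = 3389.5 × 1.7805 ≈ 6035 km.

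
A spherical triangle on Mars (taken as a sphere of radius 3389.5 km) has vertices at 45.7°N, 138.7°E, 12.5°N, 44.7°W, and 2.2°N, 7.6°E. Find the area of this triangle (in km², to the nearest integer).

18395468 km²

Side lengths (central angles): a = 0.9212, b = 2.0167, c = 2.1244 rad; semiperimeter s = 2.5311.
By l'Huilier's theorem, tan(E/4) = √[tan(s/2) tan((s−a)/2) tan((s−b)/2) tan((s−c)/2)], giving spherical excess E = 1.6012 rad.
Area = E·R² = 1.6012 × (3389.5)² ≈ 18395468 km².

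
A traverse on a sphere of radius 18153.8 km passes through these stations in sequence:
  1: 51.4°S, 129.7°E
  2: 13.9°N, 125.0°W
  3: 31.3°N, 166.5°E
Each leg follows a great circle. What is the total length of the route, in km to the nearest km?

55431 km

Leg 1→2: central angle 1.9258 rad, distance 34959.7 km.
Leg 2→3: central angle 1.1276 rad, distance 20471.0 km.
Total: 34959.7 + 20471.0 ≈ 55431 km.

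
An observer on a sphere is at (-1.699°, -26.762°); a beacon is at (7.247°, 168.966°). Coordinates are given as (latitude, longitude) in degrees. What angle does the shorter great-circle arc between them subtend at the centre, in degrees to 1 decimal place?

In radians: φ₁ = -0.0297, φ₂ = 0.1265, Δλ = -164.272° = -2.8671 rad.
Haversine: a = sin²(Δφ/2) + cos φ₁ cos φ₂ sin²(Δλ/2) = 0.0061 + (0.9996)(0.9920)(0.9813) = 0.97910.
Central angle c = 2·arcsin(√a) = 2.85141 rad.
So the angular separation is 163.4°.

163.4°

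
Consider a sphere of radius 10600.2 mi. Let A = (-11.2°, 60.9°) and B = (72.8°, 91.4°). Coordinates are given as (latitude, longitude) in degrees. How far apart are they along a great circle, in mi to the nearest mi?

15968 mi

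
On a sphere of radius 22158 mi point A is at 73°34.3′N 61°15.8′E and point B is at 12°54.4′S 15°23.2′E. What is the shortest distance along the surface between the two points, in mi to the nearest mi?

35300 mi

Let φ₁ = 1.2841 rad, φ₂ = -0.2253 rad, and Δλ = -0.8007 rad.
cos c = sin φ₁ sin φ₂ + cos φ₁ cos φ₂ cos Δλ = (0.9592)(-0.2234) + (0.2828)(0.9747)(0.6962) = -0.02232,
so c = arccos(-0.02232) = 1.59312 rad.
Distance = R·c = 22158 × 1.5931 ≈ 35300 mi.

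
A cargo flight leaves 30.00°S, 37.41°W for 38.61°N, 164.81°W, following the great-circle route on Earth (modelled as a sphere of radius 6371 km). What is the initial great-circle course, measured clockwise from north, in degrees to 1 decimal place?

With φ₁ = -0.5236, φ₂ = 0.6739, Δλ = -2.2235 rad, the forward-azimuth formula gives
θ = atan2( sin Δλ cos φ₂ , cos φ₁ sin φ₂ − sin φ₁ cos φ₂ cos Δλ ) = atan2(-0.6208, 0.3031) = -63.97°.
Adding 360° brings this into [0°, 360°): 296.0°.

296.0°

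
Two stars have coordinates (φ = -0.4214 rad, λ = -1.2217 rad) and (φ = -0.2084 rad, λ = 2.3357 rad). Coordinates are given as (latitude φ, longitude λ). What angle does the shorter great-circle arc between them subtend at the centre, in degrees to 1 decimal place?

137.1°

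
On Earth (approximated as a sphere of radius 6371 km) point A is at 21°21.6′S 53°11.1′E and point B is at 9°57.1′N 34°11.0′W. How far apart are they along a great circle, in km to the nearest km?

10140 km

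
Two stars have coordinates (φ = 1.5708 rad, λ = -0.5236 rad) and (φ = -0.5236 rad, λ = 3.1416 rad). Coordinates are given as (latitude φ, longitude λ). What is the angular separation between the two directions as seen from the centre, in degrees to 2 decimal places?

120.00°

With latitudes φ₁ = 90.000°, φ₂ = -30.000° and longitude difference Δλ = -150.000°:
Haversine: a = sin²(Δφ/2) + cos φ₁ cos φ₂ sin²(Δλ/2) = 0.7500 + (-0.0000)(0.8660)(0.9330) = 0.75000.
Central angle c = 2·arcsin(√a) = 2.09439 rad.
So the angular separation is 120.00°.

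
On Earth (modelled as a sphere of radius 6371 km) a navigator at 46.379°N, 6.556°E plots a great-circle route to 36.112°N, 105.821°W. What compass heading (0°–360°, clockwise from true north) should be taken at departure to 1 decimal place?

310.1°

With φ₁ = 0.8095, φ₂ = 0.6303, Δλ = -1.9613 rad, the forward-azimuth formula gives
θ = atan2( sin Δλ cos φ₂ , cos φ₁ sin φ₂ − sin φ₁ cos φ₂ cos Δλ ) = atan2(-0.7470, 0.6292) = -49.89°.
Adding 360° brings this into [0°, 360°): 310.1°.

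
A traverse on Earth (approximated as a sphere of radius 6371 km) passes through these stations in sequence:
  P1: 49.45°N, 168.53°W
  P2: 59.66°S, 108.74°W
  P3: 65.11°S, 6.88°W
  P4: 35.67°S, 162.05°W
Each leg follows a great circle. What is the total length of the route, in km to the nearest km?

26585 km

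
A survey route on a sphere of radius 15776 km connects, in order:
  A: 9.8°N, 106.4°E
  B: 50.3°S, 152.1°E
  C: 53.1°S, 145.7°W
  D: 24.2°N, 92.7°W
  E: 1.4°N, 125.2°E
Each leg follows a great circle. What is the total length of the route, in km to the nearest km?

Leg A→B: central angle 1.2570 rad, distance 19830.7 km.
Leg B→C: central angle 0.6532 rad, distance 10304.7 km.
Leg C→D: central angle 1.5690 rad, distance 24752.8 km.
Leg D→E: central angle 2.3596 rad, distance 37225.0 km.
Total: 19830.7 + 10304.7 + 24752.8 + 37225.0 ≈ 92113 km.

92113 km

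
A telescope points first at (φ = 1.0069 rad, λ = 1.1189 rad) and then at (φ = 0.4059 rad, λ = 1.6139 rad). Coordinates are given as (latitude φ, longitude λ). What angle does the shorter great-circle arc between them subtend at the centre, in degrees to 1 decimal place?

40.0°

With latitudes φ₁ = 57.691°, φ₂ = 23.256° and longitude difference Δλ = 28.361°:
Haversine: a = sin²(Δφ/2) + cos φ₁ cos φ₂ sin²(Δλ/2) = 0.0876 + (0.5345)(0.9187)(0.0600) = 0.11709.
Central angle c = 2·arcsin(√a) = 0.69847 rad.
So the angular separation is 40.0°.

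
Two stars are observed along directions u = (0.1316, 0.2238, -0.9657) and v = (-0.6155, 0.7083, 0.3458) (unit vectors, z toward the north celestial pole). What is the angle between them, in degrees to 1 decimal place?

104.9°

u·v = -0.2564; |u| = 1.0000, |v| = 1.0001.
cos θ = (u·v)/(|u||v|) = -0.2564, so θ = 104.9°.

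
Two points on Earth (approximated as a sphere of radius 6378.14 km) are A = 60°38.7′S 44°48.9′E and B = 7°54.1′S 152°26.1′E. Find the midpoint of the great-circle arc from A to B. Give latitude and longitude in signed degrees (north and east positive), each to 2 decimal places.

-46.34°, 123.41°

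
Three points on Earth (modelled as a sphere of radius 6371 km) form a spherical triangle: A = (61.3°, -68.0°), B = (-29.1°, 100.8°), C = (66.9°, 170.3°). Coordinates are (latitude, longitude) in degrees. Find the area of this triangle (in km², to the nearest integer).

Side lengths (central angles): a = 1.9042, b = 0.7844, c = 2.5648 rad; semiperimeter s = 2.6267.
By l'Huilier's theorem, tan(E/4) = √[tan(s/2) tan((s−a)/2) tan((s−b)/2) tan((s−c)/2)], giving spherical excess E = 0.9493 rad.
Area = E·R² = 0.9493 × (6371)² ≈ 38531600 km².

38531600 km²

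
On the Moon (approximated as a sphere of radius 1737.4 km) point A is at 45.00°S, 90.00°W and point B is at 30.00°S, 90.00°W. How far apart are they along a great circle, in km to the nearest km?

455 km

With latitudes φ₁ = -45.000°, φ₂ = -30.000° and longitude difference Δλ = 0.000°:
Haversine: a = sin²(Δφ/2) + cos φ₁ cos φ₂ sin²(Δλ/2) = 0.0170 + (0.7071)(0.8660)(0.0000) = 0.01704.
Central angle c = 2·arcsin(√a) = 0.26180 rad.
Distance = R·c = 1737.4 × 0.2618 ≈ 455 km.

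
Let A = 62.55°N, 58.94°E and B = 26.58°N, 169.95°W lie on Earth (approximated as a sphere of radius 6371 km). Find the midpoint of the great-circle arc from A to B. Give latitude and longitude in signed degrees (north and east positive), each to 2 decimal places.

62.81°, 159.62°

The central angle between A and B is δ = 1.4444 rad.
With f = 0.5, the slerp weights are sin((1−f)δ)/sin δ = 0.6664 and sin(fδ)/sin δ = 0.6664.
Weighted sum of the unit vectors: (0.6664)·(0.2378,0.3949,0.8874) + (0.6664)·(-0.8806,-0.1561,0.4474) = (-0.4283, 0.1591, 0.8895).
Converting back: φ = atan2(z, √(x²+y²)) = 62.81°, λ = atan2(y, x) = 159.62°.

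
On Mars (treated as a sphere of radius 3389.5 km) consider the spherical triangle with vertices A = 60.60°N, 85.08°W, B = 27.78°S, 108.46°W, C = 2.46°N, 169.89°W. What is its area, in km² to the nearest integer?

12702573 km²

Side lengths (central angles): a = 1.1563, b = 1.4889, c = 1.5782 rad; semiperimeter s = 2.1117.
By l'Huilier's theorem, tan(E/4) = √[tan(s/2) tan((s−a)/2) tan((s−b)/2) tan((s−c)/2)], giving spherical excess E = 1.1057 rad.
Area = E·R² = 1.1057 × (3389.5)² ≈ 12702573 km².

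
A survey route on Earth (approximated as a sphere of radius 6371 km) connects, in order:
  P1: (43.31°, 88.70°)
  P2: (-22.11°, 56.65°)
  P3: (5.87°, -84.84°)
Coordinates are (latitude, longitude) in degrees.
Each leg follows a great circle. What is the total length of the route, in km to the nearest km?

Leg P1→P2: central angle 1.2522 rad, distance 7977.9 km.
Leg P2→P3: central angle 2.4336 rad, distance 15504.3 km.
Total: 7977.9 + 15504.3 ≈ 23482 km.

23482 km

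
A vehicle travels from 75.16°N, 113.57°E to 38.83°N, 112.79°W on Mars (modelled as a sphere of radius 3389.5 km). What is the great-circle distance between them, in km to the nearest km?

Let φ₁ = 1.3118 rad, φ₂ = 0.6777 rad, and Δλ = 2.3325 rad.
cos c = sin φ₁ sin φ₂ + cos φ₁ cos φ₂ cos Δλ = (0.9666)(0.6270) + (0.2561)(0.7790)(-0.6901) = 0.46840,
so c = arccos(0.46840) = 1.08331 rad.
Distance = R·c = 3389.5 × 1.0833 ≈ 3672 km.

3672 km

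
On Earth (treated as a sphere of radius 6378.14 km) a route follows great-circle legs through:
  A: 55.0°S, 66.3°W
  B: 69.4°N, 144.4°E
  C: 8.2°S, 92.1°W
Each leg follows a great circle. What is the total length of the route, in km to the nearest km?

29957 km

Leg A→B: central angle 2.7943 rad, distance 17822.5 km.
Leg B→C: central angle 1.9026 rad, distance 12134.8 km.
Total: 17822.5 + 12134.8 ≈ 29957 km.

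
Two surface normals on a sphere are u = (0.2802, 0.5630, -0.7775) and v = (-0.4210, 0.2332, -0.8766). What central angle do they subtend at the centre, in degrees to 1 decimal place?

46.0°

u·v = 0.6949; |u| = 1.0000, |v| = 1.0000.
cos θ = (u·v)/(|u||v|) = 0.6949, so θ = 46.0°.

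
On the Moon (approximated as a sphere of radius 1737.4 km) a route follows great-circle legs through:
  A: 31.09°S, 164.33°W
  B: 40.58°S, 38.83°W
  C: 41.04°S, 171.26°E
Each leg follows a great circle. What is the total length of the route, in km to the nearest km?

5650 km

Leg A→B: central angle 1.6126 rad, distance 2801.7 km.
Leg B→C: central angle 1.6394 rad, distance 2848.3 km.
Total: 2801.7 + 2848.3 ≈ 5650 km.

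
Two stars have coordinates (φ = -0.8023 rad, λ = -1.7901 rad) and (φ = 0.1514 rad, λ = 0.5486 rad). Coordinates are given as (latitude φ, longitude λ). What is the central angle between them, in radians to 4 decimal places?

In radians: φ₁ = -0.8023, φ₂ = 0.1514, Δλ = 133.998° = 2.3387 rad.
cos c = sin φ₁ sin φ₂ + cos φ₁ cos φ₂ cos Δλ = (-0.7190)(0.1508) + (0.6951)(0.9886)(-0.6946) = -0.58572,
so c = arccos(-0.58572) = 2.19656 rad.
So the angular separation is 2.1966 rad.

2.1966 rad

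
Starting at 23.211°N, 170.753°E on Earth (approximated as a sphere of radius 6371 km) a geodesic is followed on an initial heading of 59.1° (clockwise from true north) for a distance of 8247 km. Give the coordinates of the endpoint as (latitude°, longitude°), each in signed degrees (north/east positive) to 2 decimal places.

Angular distance δ = d/R = 8247/6371 = 1.29446 rad; initial bearing θ = 1.0315 rad.
sin φ₂ = sin φ₁ cos δ + cos φ₁ sin δ cos θ = (0.3941)(0.2728) + (0.9191)(0.9621)(0.5135) = 0.5616, so φ₂ = 34.17°.
Δλ = atan2(sin θ sin δ cos φ₁, cos δ − sin φ₁ sin φ₂) = atan2(0.7587, 0.0515) = 86.117°.
λ₂ = 170.753° + 86.117° = 256.87° → -103.13° after wrapping to (−180°, 180°].

34.17°, -103.13°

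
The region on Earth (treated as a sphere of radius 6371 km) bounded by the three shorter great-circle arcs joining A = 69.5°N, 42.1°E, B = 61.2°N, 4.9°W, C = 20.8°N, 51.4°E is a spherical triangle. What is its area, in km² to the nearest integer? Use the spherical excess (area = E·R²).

6699475 km²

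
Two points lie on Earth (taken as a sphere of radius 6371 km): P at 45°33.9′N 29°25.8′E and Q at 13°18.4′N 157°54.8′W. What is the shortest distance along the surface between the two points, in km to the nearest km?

Let φ₁ = 0.7953 rad, φ₂ = 0.2322 rad, and Δλ = 3.0134 rad.
cos c = sin φ₁ sin φ₂ + cos φ₁ cos φ₂ cos Δλ = (0.7140)(0.2302) + (0.7001)(0.9732)(-0.9918) = -0.51137,
so c = arccos(-0.51137) = 2.10757 rad.
Distance = R·c = 6371 × 2.1076 ≈ 13427 km.

13427 km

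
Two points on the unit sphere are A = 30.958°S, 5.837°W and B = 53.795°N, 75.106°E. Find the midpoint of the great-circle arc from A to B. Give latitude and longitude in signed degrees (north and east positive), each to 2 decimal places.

14.70°, 25.70°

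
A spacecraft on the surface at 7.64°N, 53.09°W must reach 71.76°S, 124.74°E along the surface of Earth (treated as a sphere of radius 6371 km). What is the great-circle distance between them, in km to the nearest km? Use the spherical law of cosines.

12884 km

In radians: φ₁ = 0.1333, φ₂ = -1.2524, Δλ = 177.830° = 3.1037 rad.
cos c = sin φ₁ sin φ₂ + cos φ₁ cos φ₂ cos Δλ = (0.1329)(-0.9498) + (0.9911)(0.3130)(-0.9993) = -0.43627,
so c = arccos(-0.43627) = 2.02224 rad.
Distance = R·c = 6371 × 2.0222 ≈ 12884 km.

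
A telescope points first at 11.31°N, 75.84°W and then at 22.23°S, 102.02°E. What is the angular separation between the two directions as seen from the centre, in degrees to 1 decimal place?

In radians: φ₁ = 0.1974, φ₂ = -0.3880, Δλ = 177.860° = 3.1042 rad.
Haversine: a = sin²(Δφ/2) + cos φ₁ cos φ₂ sin²(Δλ/2) = 0.0832 + (0.9806)(0.9257)(0.9997) = 0.99063.
Central angle c = 2·arcsin(√a) = 2.94769 rad.
So the angular separation is 168.9°.

168.9°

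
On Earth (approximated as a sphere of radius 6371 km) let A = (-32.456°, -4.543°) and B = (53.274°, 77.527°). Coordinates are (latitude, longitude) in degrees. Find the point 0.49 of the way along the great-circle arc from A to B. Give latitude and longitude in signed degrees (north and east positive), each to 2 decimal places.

12.62°, 27.42°

The central angle between A and B is δ = 1.9396 rad.
With f = 0.49, the slerp weights are sin((1−f)δ)/sin δ = 0.8958 and sin(fδ)/sin δ = 0.8723.
Weighted sum of the unit vectors: (0.8958)·(0.8412,-0.0668,-0.5367) + (0.8723)·(0.1292,0.5839,0.8015) = (0.8662, 0.4494, 0.2184).
Converting back: φ = atan2(z, √(x²+y²)) = 12.62°, λ = atan2(y, x) = 27.42°.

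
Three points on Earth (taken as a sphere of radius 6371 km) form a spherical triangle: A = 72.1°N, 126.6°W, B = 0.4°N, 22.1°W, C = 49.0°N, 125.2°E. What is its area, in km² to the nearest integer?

40352165 km²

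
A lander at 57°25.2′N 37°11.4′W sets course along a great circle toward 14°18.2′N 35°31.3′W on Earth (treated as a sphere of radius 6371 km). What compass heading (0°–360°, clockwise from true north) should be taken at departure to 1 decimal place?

Δλ = 1.668° = 0.0291 rad.
y = sin Δλ · cos φ₂ = (0.0291)(0.9690) = 0.0282
x = cos φ₁ sin φ₂ − sin φ₁ cos φ₂ cos Δλ = (0.5385)(0.2471) − (0.8426)(0.9690)(0.9996) = -0.6831
θ = atan2(y, x) = 177.64°, so the bearing is 177.6°.

177.6°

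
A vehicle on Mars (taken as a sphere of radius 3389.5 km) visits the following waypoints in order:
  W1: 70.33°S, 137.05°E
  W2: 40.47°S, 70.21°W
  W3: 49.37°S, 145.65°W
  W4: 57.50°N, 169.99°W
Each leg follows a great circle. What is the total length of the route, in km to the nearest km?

13493 km

Leg W1→W2: central angle 1.1772 rad, distance 3990.0 km.
Leg W2→W3: central angle 0.9057 rad, distance 3069.9 km.
Leg W3→W4: central angle 1.8979 rad, distance 6432.9 km.
Total: 3990.0 + 3069.9 + 6432.9 ≈ 13493 km.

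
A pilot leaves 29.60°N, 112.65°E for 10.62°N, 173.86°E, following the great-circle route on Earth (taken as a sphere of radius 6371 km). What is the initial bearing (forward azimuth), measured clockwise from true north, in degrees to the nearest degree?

95°

Δλ = 61.210° = 1.0683 rad.
y = sin Δλ · cos φ₂ = (0.8764)(0.9829) = 0.8614
x = cos φ₁ sin φ₂ − sin φ₁ cos φ₂ cos Δλ = (0.8695)(0.1843) − (0.4939)(0.9829)(0.4816) = -0.0736
θ = atan2(y, x) = 94.88°, so the bearing is 95°.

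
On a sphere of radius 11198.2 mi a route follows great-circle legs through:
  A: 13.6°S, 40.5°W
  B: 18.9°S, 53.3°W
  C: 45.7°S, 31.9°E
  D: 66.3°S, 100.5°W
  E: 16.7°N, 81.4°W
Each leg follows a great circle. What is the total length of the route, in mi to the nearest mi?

45565 mi

Leg A→B: central angle 0.2335 rad, distance 2614.3 mi.
Leg B→C: central angle 1.2796 rad, distance 14329.0 mi.
Leg C→D: central angle 1.0860 rad, distance 12161.1 mi.
Leg D→E: central angle 1.4700 rad, distance 16460.8 mi.
Total: 2614.3 + 14329.0 + 12161.1 + 16460.8 ≈ 45565 mi.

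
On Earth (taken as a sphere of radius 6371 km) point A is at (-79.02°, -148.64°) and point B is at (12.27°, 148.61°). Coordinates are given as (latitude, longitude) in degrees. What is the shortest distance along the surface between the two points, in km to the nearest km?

10796 km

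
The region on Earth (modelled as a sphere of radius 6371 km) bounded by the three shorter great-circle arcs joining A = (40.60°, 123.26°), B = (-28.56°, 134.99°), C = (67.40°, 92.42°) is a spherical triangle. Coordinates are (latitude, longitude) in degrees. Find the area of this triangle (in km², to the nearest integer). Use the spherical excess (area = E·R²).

Side lengths (central angles): a = 1.7648, b = 0.5523, c = 1.2219 rad; semiperimeter s = 1.7695.
By l'Huilier's theorem, tan(E/4) = √[tan(s/2) tan((s−a)/2) tan((s−b)/2) tan((s−c)/2)], giving spherical excess E = 0.0949 rad.
Area = E·R² = 0.0949 × (6371)² ≈ 3850060 km².

3850060 km²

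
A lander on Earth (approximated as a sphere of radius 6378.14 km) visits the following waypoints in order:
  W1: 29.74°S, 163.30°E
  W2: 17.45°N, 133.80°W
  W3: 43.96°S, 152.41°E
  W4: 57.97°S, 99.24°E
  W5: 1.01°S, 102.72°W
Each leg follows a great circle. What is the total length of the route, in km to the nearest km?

35777 km

Leg W1→W2: central angle 1.3402 rad, distance 8547.8 km.
Leg W2→W3: central angle 1.5873 rad, distance 10123.8 km.
Leg W3→W4: central angle 0.6140 rad, distance 3916.4 km.
Leg W4→W5: central angle 2.0679 rad, distance 13189.2 km.
Total: 8547.8 + 10123.8 + 3916.4 + 13189.2 ≈ 35777 km.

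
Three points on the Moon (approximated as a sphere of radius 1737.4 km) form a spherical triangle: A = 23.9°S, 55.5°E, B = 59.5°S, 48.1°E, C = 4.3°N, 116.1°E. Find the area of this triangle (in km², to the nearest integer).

Side lengths (central angles): a = 1.4455, b = 1.1405, c = 0.6279 rad; semiperimeter s = 1.6069.
By l'Huilier's theorem, tan(E/4) = √[tan(s/2) tan((s−a)/2) tan((s−b)/2) tan((s−c)/2)], giving spherical excess E = 0.4107 rad.
Area = E·R² = 0.4107 × (1737.4)² ≈ 1239737 km².

1239737 km²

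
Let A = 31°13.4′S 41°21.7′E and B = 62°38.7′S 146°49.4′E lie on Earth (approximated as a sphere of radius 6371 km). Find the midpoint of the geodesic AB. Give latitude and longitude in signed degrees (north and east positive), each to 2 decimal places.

The central angle between A and B is δ = 1.2072 rad.
With f = 0.5, the slerp weights are sin((1−f)δ)/sin δ = 0.6073 and sin(fδ)/sin δ = 0.6073.
Weighted sum of the unit vectors: (0.6073)·(0.6418,0.5651,-0.5184) + (0.6073)·(-0.3846,0.2514,-0.8882) = (0.1562, 0.4959, -0.8542).
Converting back: φ = atan2(z, √(x²+y²)) = -58.67°, λ = atan2(y, x) = 72.51°.

-58.67°, 72.51°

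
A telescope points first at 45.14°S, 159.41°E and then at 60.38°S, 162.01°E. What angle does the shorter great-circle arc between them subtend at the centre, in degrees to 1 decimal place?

15.3°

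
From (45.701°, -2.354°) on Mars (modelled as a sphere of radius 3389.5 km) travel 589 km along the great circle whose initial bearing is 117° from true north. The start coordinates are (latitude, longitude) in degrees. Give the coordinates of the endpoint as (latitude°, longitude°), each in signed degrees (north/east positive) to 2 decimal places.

40.55°, 9.34°

Angular distance δ = d/R = 589/3389.5 = 0.17377 rad; initial bearing θ = 2.0420 rad.
sin φ₂ = sin φ₁ cos δ + cos φ₁ sin δ cos θ = (0.7157)(0.9849) + (0.6984)(0.1729)(-0.4540) = 0.6501, so φ₂ = 40.55°.
Δλ = atan2(sin θ sin δ cos φ₁, cos δ − sin φ₁ sin φ₂) = atan2(0.1076, 0.5197) = 11.697°.
λ₂ = -2.354° + 11.697° = 9.34°.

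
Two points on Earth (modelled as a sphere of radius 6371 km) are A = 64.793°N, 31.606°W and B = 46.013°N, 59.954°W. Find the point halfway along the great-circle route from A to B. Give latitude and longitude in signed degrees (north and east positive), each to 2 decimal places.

56.18°, -49.24°

The central angle between A and B is δ = 0.4244 rad.
With f = 0.5, the slerp weights are sin((1−f)δ)/sin δ = 0.5115 and sin(fδ)/sin δ = 0.5115.
Weighted sum of the unit vectors: (0.5115)·(0.3627,-0.2232,0.9048) + (0.5115)·(0.3477,-0.6012,0.7195) = (0.3634, -0.4216, 0.8308).
Converting back: φ = atan2(z, √(x²+y²)) = 56.18°, λ = atan2(y, x) = -49.24°.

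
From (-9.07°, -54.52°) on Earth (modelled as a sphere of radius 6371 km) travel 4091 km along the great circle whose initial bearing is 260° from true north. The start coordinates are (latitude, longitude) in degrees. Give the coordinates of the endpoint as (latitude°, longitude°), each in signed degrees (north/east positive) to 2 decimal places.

Angular distance δ = d/R = 4091/6371 = 0.64213 rad; initial bearing θ = 4.5379 rad.
sin φ₂ = sin φ₁ cos δ + cos φ₁ sin δ cos θ = (-0.1576)(0.8008) + (0.9875)(0.5989)(-0.1736) = -0.2289, so φ₂ = -13.23°.
Δλ = atan2(sin θ sin δ cos φ₁, cos δ − sin φ₁ sin φ₂) = atan2(-0.5824, 0.7647) = -37.293°.
λ₂ = -54.520° − 37.293° = -91.81°.

-13.23°, -91.81°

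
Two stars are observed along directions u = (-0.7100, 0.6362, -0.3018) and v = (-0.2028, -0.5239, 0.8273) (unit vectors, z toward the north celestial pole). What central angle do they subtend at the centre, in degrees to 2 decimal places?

u·v = -0.4390; |u| = 1.0000, |v| = 1.0000.
cos θ = (u·v)/(|u||v|) = -0.4390, so θ = 116.04°.

116.04°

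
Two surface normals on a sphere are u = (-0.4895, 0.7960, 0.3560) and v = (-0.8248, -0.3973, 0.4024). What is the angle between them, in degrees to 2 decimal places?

u·v = 0.2307; |u| = 1.0000, |v| = 1.0000.
cos θ = (u·v)/(|u||v|) = 0.2307, so θ = 76.66°.

76.66°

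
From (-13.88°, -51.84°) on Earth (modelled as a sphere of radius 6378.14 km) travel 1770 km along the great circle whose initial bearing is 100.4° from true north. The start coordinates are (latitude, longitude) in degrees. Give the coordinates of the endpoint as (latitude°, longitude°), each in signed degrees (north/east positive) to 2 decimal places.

-16.18°, -35.55°

Angular distance δ = d/R = 1770/6378.14 = 0.27751 rad; initial bearing θ = 1.7523 rad.
sin φ₂ = sin φ₁ cos δ + cos φ₁ sin δ cos θ = (-0.2399)(0.9617) + (0.9708)(0.2740)(-0.1805) = -0.2787, so φ₂ = -16.18°.
Δλ = atan2(sin θ sin δ cos φ₁, cos δ − sin φ₁ sin φ₂) = atan2(0.2616, 0.8949) = 16.295°.
λ₂ = -51.840° + 16.295° = -35.55°.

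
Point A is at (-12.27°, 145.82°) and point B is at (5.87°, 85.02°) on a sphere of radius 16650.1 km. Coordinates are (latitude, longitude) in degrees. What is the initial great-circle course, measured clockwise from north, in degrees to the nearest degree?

283°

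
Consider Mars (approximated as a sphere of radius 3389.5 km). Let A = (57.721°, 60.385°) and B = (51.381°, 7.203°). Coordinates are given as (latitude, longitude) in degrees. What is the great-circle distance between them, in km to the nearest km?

1813 km

Let φ₁ = 1.0074 rad, φ₂ = 0.8968 rad, and Δλ = -0.9282 rad.
Haversine: a = sin²(Δφ/2) + cos φ₁ cos φ₂ sin²(Δλ/2) = 0.0031 + (0.5340)(0.6241)(0.2004) = 0.06984.
Central angle c = 2·arcsin(√a) = 0.53491 rad.
Distance = R·c = 3389.5 × 0.5349 ≈ 1813 km.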